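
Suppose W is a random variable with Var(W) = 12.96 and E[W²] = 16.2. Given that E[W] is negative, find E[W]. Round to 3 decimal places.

-1.800

(E[W])² = E[W²] − Var(W) = 16.2 − 12.96 = 3.24
E[W] = −√3.24 = -1.8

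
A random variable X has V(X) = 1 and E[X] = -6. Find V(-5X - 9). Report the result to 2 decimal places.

V(-5X - 9) = (-5)²·V(X) = 25·1 = 25

25.00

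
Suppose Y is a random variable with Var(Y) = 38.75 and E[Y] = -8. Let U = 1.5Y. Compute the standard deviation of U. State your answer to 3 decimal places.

9.337

Var(1.5Y) = (1.5)²·38.75 = 87.1875
sd(U) = √87.1875 ≈ 9.337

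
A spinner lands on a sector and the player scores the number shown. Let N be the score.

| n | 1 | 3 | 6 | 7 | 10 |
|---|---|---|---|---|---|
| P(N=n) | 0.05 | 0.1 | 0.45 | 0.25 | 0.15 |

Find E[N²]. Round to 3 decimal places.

E[N²] = (1)²(0.05) + (3)²(0.1) + (6)²(0.45) + (7)²(0.25) + (10)²(0.15) = 44.4

44.400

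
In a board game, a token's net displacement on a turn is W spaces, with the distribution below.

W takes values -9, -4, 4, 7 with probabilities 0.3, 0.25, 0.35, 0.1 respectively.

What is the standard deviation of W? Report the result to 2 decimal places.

6.02

E[W] = (-9)(0.3) + (-4)(0.25) + (4)(0.35) + (7)(0.1) = -1.6
E[W²] = (-9)²(0.3) + (-4)²(0.25) + (4)²(0.35) + (7)²(0.1) = 38.8
var(W) = E[W²] − (E[W])² = 38.8 − (-1.6)² = 36.24
sd(W) = √36.24 ≈ 6.02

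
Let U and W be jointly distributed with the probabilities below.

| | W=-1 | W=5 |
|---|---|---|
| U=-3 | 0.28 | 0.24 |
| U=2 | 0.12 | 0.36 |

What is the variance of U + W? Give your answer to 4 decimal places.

19.2000

E[U] = -0.6,  E[W] = 2.6,  E[UW] = 0.6
V(U) = 6.6 − (-0.6)² = 6.24;  V(W) = 15.4 − (2.6)² = 8.64
Cov(U,W) = 0.6 − (-0.6)(2.6) = 2.16
V(U + W) = (1)²·6.24 + (1)²·8.64 + 2·(1)·(1)·2.16 = 19.2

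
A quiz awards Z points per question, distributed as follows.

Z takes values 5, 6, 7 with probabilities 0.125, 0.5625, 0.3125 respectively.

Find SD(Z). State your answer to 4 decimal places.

0.6343

E[Z] = (5)(0.125) + (6)(0.5625) + (7)(0.3125) = 6.1875
E[Z²] = (5)²(0.125) + (6)²(0.5625) + (7)²(0.3125) = 38.6875
var(Z) = E[Z²] − (E[Z])² = 38.6875 − (6.1875)² = 0.40234375
SD(Z) = √0.40234375 ≈ 0.6343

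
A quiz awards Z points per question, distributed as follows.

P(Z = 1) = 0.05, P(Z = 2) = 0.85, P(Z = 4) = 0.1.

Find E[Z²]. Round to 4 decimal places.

E[Z²] = (1)²(0.05) + (2)²(0.85) + (4)²(0.1) = 5.05

5.0500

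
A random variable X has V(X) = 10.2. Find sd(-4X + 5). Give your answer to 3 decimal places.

V(-4X + 5) = (-4)²·10.2 = 163.2
sd(-4X + 5) = √163.2 ≈ 12.775

12.775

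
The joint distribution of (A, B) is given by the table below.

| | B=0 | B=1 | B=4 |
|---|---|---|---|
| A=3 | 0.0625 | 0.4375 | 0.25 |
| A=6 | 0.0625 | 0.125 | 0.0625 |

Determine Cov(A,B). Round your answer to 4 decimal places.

-0.2344

E[A] = 3.75,  E[B] = 1.8125
E[AB] = 6.5625
Cov(A,B) = E[AB] − E[A]E[B] = 6.5625 − (3.75)(1.8125) = -0.234375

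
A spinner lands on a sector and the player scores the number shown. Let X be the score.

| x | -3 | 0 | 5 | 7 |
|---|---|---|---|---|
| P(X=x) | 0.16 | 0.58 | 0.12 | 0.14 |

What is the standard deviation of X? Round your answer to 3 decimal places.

E[X] = (-3)(0.16) + (0)(0.58) + (5)(0.12) + (7)(0.14) = 1.1
E[X²] = (-3)²(0.16) + (0)²(0.58) + (5)²(0.12) + (7)²(0.14) = 11.3
Var(X) = E[X²] − (E[X])² = 11.3 − (1.1)² = 10.09
SD(X) = √10.09 ≈ 3.176

3.176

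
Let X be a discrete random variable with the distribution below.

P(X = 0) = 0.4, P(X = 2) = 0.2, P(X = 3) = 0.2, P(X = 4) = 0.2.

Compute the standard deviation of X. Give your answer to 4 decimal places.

1.6000

E[X] = (0)(0.4) + (2)(0.2) + (3)(0.2) + (4)(0.2) = 1.8
E[X²] = (0)²(0.4) + (2)²(0.2) + (3)²(0.2) + (4)²(0.2) = 5.8
Var(X) = E[X²] − (E[X])² = 5.8 − (1.8)² = 2.56
SD(X) = √2.56 ≈ 1.6000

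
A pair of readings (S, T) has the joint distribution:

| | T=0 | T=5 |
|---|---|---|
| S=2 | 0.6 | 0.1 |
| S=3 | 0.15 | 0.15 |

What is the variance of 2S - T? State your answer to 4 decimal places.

E[S] = 2.3,  E[T] = 1.25,  E[ST] = 3.25
Var(S) = 5.5 − (2.3)² = 0.21;  Var(T) = 6.25 − (1.25)² = 4.6875
Cov(S,T) = 3.25 − (2.3)(1.25) = 0.375
Var(2S - T) = (2)²·0.21 + (-1)²·4.6875 + 2·(2)·(-1)·0.375 = 4.0275

4.0275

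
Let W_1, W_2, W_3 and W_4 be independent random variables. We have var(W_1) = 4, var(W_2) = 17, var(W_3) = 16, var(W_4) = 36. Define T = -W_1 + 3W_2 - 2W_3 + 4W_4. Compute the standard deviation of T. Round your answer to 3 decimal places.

By independence, var(T) = (-1)²var(W_1) + (3)²var(W_2) + (-2)²var(W_3) + (4)²var(W_4)
= (-1)²·4 + (3)²·17 + (-2)²·16 + (4)²·36 = 797
sd(T) = √797 ≈ 28.231

28.231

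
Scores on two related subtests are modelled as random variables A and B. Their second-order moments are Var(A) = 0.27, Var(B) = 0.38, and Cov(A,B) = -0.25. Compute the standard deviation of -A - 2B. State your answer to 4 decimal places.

Var(-A - 2B) = (-1)²·Var(A) + (-2)²·Var(B) + 2·(-1)·(-2)·Cov(A,B)
= 1·0.27 + 4·0.38 + 4·-0.25 = 0.79
SD(-A - 2B) = √0.79 ≈ 0.8888

0.8888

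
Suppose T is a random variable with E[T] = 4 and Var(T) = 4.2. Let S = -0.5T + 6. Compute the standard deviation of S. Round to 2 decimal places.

Var(-0.5T + 6) = (-0.5)²·4.2 = 1.05
SD(S) = √1.05 ≈ 1.02

1.02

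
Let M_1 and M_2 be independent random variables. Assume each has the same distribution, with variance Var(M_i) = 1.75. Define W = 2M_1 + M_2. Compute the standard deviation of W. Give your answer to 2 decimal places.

By independence, Var(W) = (2)²Var(M_1) + (1)²Var(M_2)
= (2)²·1.75 + (1)²·1.75 = 8.75
σ(W) = √8.75 ≈ 2.96

2.96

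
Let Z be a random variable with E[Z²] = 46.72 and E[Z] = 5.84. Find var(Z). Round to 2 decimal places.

var(Z) = 46.72 − (5.84)² = 12.6144

12.61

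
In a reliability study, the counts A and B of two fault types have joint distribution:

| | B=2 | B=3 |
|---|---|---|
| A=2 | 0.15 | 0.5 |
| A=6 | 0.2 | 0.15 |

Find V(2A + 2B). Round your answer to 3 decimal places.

12.990

E[A] = 3.4,  E[B] = 2.65,  E[AB] = 8.7
V(A) = 15.2 − (3.4)² = 3.64;  V(B) = 7.25 − (2.65)² = 0.2275
Cov(A,B) = 8.7 − (3.4)(2.65) = -0.31
V(2A + 2B) = (2)²·3.64 + (2)²·0.2275 + 2·(2)·(2)·-0.31 = 12.99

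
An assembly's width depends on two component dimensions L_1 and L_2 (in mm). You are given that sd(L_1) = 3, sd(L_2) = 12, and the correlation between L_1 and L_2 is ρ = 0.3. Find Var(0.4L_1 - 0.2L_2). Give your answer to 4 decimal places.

5.4720

Var(L_1) = (3)² = 9;  Var(L_2) = (12)² = 144
Cov(L_1,L_2) = ρ·sd(L_1)·sd(L_2) = 0.3·3·12 = 10.8
Var(0.4L_1 - 0.2L_2) = (0.4)²·Var(L_1) + (-0.2)²·Var(L_2) + 2·(0.4)·(-0.2)·Cov(L_1,L_2)
= 0.16·9 + 0.04·144 + -0.16·10.8 = 5.472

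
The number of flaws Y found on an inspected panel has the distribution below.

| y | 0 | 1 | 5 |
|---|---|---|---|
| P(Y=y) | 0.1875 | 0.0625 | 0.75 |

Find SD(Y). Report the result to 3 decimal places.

2.068

E[Y] = (0)(0.1875) + (1)(0.0625) + (5)(0.75) = 3.8125
E[Y²] = (0)²(0.1875) + (1)²(0.0625) + (5)²(0.75) = 18.8125
Var(Y) = E[Y²] − (E[Y])² = 18.8125 − (3.8125)² = 4.27734375
SD(Y) = √4.27734375 ≈ 2.068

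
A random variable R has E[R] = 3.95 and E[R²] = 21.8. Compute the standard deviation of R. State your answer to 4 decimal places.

2.4895

Var(R) = 21.8 − (3.95)² = 6.1975
SD(R) = √6.1975 ≈ 2.4895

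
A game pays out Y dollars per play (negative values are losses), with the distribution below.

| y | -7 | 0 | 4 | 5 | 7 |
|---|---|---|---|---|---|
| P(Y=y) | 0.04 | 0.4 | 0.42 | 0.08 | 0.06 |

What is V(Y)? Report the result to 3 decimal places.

8.692

E[Y] = (-7)(0.04) + (0)(0.4) + (4)(0.42) + (5)(0.08) + (7)(0.06) = 2.22
E[Y²] = (-7)²(0.04) + (0)²(0.4) + (4)²(0.42) + (5)²(0.08) + (7)²(0.06) = 13.62
V(Y) = E[Y²] − (E[Y])² = 13.62 − (2.22)² = 8.6916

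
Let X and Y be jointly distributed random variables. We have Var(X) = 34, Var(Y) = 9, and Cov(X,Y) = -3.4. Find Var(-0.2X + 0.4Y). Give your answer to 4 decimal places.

3.3440

Var(-0.2X + 0.4Y) = (-0.2)²·Var(X) + (0.4)²·Var(Y) + 2·(-0.2)·(0.4)·Cov(X,Y)
= 0.04·34 + 0.16·9 + -0.16·-3.4 = 3.344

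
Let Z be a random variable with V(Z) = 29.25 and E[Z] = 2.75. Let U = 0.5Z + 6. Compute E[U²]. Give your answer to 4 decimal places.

E[0.5Z + 6] = 0.5·2.75 + 6 = 7.375
V(0.5Z + 6) = (0.5)²·29.25 = 7.3125
E[U²] = V(U) + (E[U])² = 7.3125 + (7.375)² = 61.703125

61.7031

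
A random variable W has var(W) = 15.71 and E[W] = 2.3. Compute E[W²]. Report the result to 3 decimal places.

E[W²] = var(W) + (E[W])² = 15.71 + (2.3)² = 21

21.000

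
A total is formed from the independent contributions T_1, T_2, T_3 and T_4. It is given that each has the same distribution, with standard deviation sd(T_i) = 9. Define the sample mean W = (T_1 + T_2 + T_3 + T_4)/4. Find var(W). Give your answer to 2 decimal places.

20.25

var(T_i) = (9)² = 81
By independence, var(W) = (0.25)²var(T_1) + (0.25)²var(T_2) + (0.25)²var(T_3) + (0.25)²var(T_4)
= (0.25)²·81 + (0.25)²·81 + (0.25)²·81 + (0.25)²·81 = 20.25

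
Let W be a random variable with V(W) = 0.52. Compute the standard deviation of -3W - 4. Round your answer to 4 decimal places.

V(-3W - 4) = (-3)²·0.52 = 4.68
SD(-3W - 4) = √4.68 ≈ 2.1633

2.1633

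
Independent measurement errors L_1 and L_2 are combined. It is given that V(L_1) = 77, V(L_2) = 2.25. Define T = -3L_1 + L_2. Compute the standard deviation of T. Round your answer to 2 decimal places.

By independence, V(T) = (-3)²V(L_1) + (1)²V(L_2)
= (-3)²·77 + (1)²·2.25 = 695.25
σ(T) = √695.25 ≈ 26.37

26.37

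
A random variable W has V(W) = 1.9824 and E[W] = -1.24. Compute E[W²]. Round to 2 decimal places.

E[W²] = V(W) + (E[W])² = 1.9824 + (-1.24)² = 3.52

3.52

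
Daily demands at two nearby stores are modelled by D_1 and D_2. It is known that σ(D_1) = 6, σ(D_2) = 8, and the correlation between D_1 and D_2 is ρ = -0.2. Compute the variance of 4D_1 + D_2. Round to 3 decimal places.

Var(D_1) = (6)² = 36;  Var(D_2) = (8)² = 64
Cov(D_1,D_2) = ρ·σ(D_1)·σ(D_2) = -0.2·6·8 = -9.6
Var(4D_1 + D_2) = (4)²·Var(D_1) + (1)²·Var(D_2) + 2·(4)·(1)·Cov(D_1,D_2)
= 16·36 + 1·64 + 8·-9.6 = 563.2

563.200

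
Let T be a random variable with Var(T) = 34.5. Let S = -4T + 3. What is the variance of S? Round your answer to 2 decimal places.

552.00

Var(-4T + 3) = (-4)²·Var(T) = 16·34.5 = 552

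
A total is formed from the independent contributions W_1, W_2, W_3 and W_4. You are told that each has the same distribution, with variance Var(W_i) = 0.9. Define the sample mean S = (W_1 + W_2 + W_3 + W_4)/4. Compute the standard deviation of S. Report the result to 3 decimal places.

0.474

By independence, Var(S) = (0.25)²Var(W_1) + (0.25)²Var(W_2) + (0.25)²Var(W_3) + (0.25)²Var(W_4)
= (0.25)²·0.9 + (0.25)²·0.9 + (0.25)²·0.9 + (0.25)²·0.9 = 0.225
SD(S) = √0.225 ≈ 0.474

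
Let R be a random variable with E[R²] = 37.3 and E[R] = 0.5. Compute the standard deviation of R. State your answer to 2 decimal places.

Var(R) = 37.3 − (0.5)² = 37.05
σ(R) = √37.05 ≈ 6.09

6.09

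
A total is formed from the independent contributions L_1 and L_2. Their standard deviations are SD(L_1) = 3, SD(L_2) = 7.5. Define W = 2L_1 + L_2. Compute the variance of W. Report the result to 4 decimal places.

V(L_1) = 9, V(L_2) = 56.25
By independence, V(W) = (2)²V(L_1) + (1)²V(L_2)
= (2)²·9 + (1)²·56.25 = 92.25

92.2500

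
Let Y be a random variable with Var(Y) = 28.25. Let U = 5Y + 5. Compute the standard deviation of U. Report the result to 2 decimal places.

26.58

Var(5Y + 5) = (5)²·28.25 = 706.25
SD(U) = √706.25 ≈ 26.58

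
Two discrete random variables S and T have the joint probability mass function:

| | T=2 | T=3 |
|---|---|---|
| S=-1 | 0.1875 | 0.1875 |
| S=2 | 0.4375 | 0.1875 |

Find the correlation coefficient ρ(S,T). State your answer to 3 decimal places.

E[S] = 0.875,  E[T] = 2.375
E[ST] = 1.9375
Cov(S,T) = E[ST] − E[S]E[T] = 1.9375 − (0.875)(2.375) = -0.140625
Var(S) = 2.109375,  Var(T) = 0.234375
ρ = -0.140625 / √(2.109375·0.234375) ≈ -0.200

-0.200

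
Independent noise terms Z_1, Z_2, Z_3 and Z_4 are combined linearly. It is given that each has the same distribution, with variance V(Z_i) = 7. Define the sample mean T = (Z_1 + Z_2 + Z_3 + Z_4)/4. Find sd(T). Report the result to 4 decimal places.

By independence, V(T) = (0.25)²V(Z_1) + (0.25)²V(Z_2) + (0.25)²V(Z_3) + (0.25)²V(Z_4)
= (0.25)²·7 + (0.25)²·7 + (0.25)²·7 + (0.25)²·7 = 1.75
sd(T) = √1.75 ≈ 1.3229

1.3229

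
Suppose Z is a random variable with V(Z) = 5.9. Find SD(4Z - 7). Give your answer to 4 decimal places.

V(4Z - 7) = (4)²·5.9 = 94.4
SD(4Z - 7) = √94.4 ≈ 9.7160

9.7160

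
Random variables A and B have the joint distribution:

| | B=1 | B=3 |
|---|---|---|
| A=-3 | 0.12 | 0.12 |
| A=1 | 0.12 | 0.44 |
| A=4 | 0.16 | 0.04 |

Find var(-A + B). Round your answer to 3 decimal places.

7.046

E[A] = 0.64,  E[B] = 2.2,  E[AB] = 1.12
var(A) = 5.92 − (0.64)² = 5.5104;  var(B) = 5.8 − (2.2)² = 0.96
Cov(A,B) = 1.12 − (0.64)(2.2) = -0.288
var(-A + B) = (-1)²·5.5104 + (1)²·0.96 + 2·(-1)·(1)·-0.288 = 7.0464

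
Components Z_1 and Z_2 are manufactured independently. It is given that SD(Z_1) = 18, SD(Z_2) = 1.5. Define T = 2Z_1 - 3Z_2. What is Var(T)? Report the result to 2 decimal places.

1316.25

Var(Z_1) = 324, Var(Z_2) = 2.25
By independence, Var(T) = (2)²Var(Z_1) + (-3)²Var(Z_2)
= (2)²·324 + (-3)²·2.25 = 1316.25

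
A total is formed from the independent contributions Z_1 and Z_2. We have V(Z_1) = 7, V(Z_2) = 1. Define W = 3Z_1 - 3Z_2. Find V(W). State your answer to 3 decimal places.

By independence, V(W) = (3)²V(Z_1) + (-3)²V(Z_2)
= (3)²·7 + (-3)²·1 = 72

72.000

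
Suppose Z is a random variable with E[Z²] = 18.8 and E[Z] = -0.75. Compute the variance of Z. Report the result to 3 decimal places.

18.238

V(Z) = 18.8 − (-0.75)² = 18.2375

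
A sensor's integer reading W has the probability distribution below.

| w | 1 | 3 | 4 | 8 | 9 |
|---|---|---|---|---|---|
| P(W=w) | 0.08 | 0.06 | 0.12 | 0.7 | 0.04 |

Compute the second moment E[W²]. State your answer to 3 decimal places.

E[W²] = (1)²(0.08) + (3)²(0.06) + (4)²(0.12) + (8)²(0.7) + (9)²(0.04) = 50.58

50.580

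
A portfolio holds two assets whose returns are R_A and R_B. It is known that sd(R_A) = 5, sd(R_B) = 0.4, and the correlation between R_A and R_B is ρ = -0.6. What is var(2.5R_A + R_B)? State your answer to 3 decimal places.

var(R_A) = (5)² = 25;  var(R_B) = (0.4)² = 0.16
cov(R_A,R_B) = ρ·sd(R_A)·sd(R_B) = -0.6·5·0.4 = -1.2
var(2.5R_A + R_B) = (2.5)²·var(R_A) + (1)²·var(R_B) + 2·(2.5)·(1)·cov(R_A,R_B)
= 6.25·25 + 1·0.16 + 5·-1.2 = 150.41

150.410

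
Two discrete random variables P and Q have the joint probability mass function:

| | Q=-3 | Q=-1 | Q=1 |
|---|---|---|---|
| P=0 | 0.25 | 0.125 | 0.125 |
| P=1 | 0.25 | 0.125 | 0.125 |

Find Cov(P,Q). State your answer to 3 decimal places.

E[P] = 0.5,  E[Q] = -1.5
E[PQ] = -0.75
Cov(P,Q) = E[PQ] − E[P]E[Q] = -0.75 − (0.5)(-1.5) = 0

0.000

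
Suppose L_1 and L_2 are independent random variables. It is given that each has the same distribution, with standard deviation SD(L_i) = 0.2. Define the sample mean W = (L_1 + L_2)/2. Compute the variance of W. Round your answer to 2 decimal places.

0.02

var(L_i) = (0.2)² = 0.04
By independence, var(W) = (0.5)²var(L_1) + (0.5)²var(L_2)
= (0.5)²·0.04 + (0.5)²·0.04 = 0.02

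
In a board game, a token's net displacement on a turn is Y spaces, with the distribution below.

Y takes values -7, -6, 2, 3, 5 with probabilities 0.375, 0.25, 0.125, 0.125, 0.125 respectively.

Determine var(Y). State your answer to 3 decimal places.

23.859

E[Y] = (-7)(0.375) + (-6)(0.25) + (2)(0.125) + (3)(0.125) + (5)(0.125) = -2.875
E[Y²] = (-7)²(0.375) + (-6)²(0.25) + (2)²(0.125) + (3)²(0.125) + (5)²(0.125) = 32.125
var(Y) = E[Y²] − (E[Y])² = 32.125 − (-2.875)² = 23.859375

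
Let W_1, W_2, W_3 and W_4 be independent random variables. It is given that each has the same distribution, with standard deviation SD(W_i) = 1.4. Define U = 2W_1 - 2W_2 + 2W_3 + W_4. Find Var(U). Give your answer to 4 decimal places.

25.4800

Var(W_i) = (1.4)² = 1.96
By independence, Var(U) = (2)²Var(W_1) + (-2)²Var(W_2) + (2)²Var(W_3) + (1)²Var(W_4)
= (2)²·1.96 + (-2)²·1.96 + (2)²·1.96 + (1)²·1.96 = 25.48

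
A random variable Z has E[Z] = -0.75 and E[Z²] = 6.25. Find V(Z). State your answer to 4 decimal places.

5.6875

V(Z) = 6.25 − (-0.75)² = 5.6875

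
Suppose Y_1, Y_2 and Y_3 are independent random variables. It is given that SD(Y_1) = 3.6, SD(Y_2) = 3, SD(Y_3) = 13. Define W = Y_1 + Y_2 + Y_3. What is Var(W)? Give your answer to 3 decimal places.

Var(Y_1) = 12.96, Var(Y_2) = 9, Var(Y_3) = 169
By independence, Var(W) = (1)²Var(Y_1) + (1)²Var(Y_2) + (1)²Var(Y_3)
= (1)²·12.96 + (1)²·9 + (1)²·169 = 190.96

190.960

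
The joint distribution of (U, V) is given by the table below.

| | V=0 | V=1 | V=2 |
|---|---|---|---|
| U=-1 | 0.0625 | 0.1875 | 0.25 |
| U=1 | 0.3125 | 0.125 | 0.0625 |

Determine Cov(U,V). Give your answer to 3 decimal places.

E[U] = 0,  E[V] = 0.9375
E[UV] = -0.4375
Cov(U,V) = E[UV] − E[U]E[V] = -0.4375 − (0)(0.9375) = -0.4375

-0.438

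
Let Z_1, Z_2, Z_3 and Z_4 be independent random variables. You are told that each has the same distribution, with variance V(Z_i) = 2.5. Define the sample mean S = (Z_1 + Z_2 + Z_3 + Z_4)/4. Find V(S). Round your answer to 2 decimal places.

By independence, V(S) = (0.25)²V(Z_1) + (0.25)²V(Z_2) + (0.25)²V(Z_3) + (0.25)²V(Z_4)
= (0.25)²·2.5 + (0.25)²·2.5 + (0.25)²·2.5 + (0.25)²·2.5 = 0.625

0.63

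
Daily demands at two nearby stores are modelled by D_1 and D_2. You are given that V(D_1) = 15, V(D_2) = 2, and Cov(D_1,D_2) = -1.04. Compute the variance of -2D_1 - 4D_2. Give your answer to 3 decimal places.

V(-2D_1 - 4D_2) = (-2)²·V(D_1) + (-4)²·V(D_2) + 2·(-2)·(-4)·Cov(D_1,D_2)
= 4·15 + 16·2 + 16·-1.04 = 75.36

75.360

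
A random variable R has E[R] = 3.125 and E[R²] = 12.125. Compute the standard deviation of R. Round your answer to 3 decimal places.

1.536

var(R) = 12.125 − (3.125)² = 2.359375
SD(R) = √2.359375 ≈ 1.536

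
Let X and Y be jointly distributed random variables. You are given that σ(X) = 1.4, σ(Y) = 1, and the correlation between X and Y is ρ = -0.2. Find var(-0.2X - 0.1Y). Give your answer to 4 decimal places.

var(X) = (1.4)² = 1.96;  var(Y) = (1)² = 1
cov(X,Y) = ρ·σ(X)·σ(Y) = -0.2·1.4·1 = -0.28
var(-0.2X - 0.1Y) = (-0.2)²·var(X) + (-0.1)²·var(Y) + 2·(-0.2)·(-0.1)·cov(X,Y)
= 0.04·1.96 + 0.01·1 + 0.04·-0.28 = 0.0772

0.0772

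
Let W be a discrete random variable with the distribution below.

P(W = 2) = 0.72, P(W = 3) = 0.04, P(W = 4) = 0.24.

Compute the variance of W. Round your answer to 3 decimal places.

E[W] = (2)(0.72) + (3)(0.04) + (4)(0.24) = 2.52
E[W²] = (2)²(0.72) + (3)²(0.04) + (4)²(0.24) = 7.08
var(W) = E[W²] − (E[W])² = 7.08 − (2.52)² = 0.7296

0.730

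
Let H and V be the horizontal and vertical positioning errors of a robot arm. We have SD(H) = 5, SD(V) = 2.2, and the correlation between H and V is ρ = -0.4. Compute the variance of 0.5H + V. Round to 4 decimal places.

6.6900

Var(H) = (5)² = 25;  Var(V) = (2.2)² = 4.84
Cov(H,V) = ρ·SD(H)·SD(V) = -0.4·5·2.2 = -4.4
Var(0.5H + V) = (0.5)²·Var(H) + (1)²·Var(V) + 2·(0.5)·(1)·Cov(H,V)
= 0.25·25 + 1·4.84 + 1·-4.4 = 6.69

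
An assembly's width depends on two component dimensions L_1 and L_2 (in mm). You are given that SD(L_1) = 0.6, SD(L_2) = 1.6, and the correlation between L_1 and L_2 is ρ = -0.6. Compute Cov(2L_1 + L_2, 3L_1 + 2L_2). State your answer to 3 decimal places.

3.248

Var(L_1) = (0.6)² = 0.36;  Var(L_2) = (1.6)² = 2.56
Cov(L_1,L_2) = ρ·SD(L_1)·SD(L_2) = -0.6·0.6·1.6 = -0.576
Cov(2L_1 + L_2, 3L_1 + 2L_2) = (2)(3)Var(L_1) + (1)(2)Var(L_2) + [(2)(2) + (1)(3)]Cov(L_1,L_2)
= 6·0.36 + 2·2.56 + 7·-0.576 = 3.248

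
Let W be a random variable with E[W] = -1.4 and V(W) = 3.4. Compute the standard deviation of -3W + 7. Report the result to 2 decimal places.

5.53

V(-3W + 7) = (-3)²·3.4 = 30.6
sd(-3W + 7) = √30.6 ≈ 5.53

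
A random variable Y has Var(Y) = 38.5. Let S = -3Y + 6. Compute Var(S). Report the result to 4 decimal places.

Var(-3Y + 6) = (-3)²·Var(Y) = 9·38.5 = 346.5

346.5000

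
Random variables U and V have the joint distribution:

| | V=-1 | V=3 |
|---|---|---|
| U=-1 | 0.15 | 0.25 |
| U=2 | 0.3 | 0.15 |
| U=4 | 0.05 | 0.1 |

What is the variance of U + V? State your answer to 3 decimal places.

6.590

E[U] = 1.1,  E[V] = 1,  E[UV] = 0.7
var(U) = 4.6 − (1.1)² = 3.39;  var(V) = 5 − (1)² = 4
Cov(U,V) = 0.7 − (1.1)(1) = -0.4
var(U + V) = (1)²·3.39 + (1)²·4 + 2·(1)·(1)·-0.4 = 6.59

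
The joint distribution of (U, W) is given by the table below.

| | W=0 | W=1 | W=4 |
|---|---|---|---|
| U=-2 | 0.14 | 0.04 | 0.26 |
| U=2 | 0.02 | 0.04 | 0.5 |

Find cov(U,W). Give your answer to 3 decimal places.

E[U] = 0.24,  E[W] = 3.12
E[UW] = 1.92
cov(U,W) = E[UW] − E[U]E[W] = 1.92 − (0.24)(3.12) = 1.1712

1.171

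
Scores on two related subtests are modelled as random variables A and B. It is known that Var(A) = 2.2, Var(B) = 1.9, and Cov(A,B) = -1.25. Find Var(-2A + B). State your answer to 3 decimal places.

Var(-2A + B) = (-2)²·Var(A) + (1)²·Var(B) + 2·(-2)·(1)·Cov(A,B)
= 4·2.2 + 1·1.9 + -4·-1.25 = 15.7

15.700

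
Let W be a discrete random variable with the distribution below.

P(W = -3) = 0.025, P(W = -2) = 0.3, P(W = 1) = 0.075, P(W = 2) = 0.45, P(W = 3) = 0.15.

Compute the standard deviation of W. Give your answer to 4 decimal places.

2.0218

E[W] = (-3)(0.025) + (-2)(0.3) + (1)(0.075) + (2)(0.45) + (3)(0.15) = 0.75
E[W²] = (-3)²(0.025) + (-2)²(0.3) + (1)²(0.075) + (2)²(0.45) + (3)²(0.15) = 4.65
Var(W) = E[W²] − (E[W])² = 4.65 − (0.75)² = 4.0875
SD(W) = √4.0875 ≈ 2.0218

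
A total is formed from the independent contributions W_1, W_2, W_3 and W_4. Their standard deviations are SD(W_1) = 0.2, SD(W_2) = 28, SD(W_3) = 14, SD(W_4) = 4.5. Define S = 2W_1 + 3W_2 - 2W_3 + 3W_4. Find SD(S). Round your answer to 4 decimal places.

89.5679

Var(W_1) = 0.04, Var(W_2) = 784, Var(W_3) = 196, Var(W_4) = 20.25
By independence, Var(S) = (2)²Var(W_1) + (3)²Var(W_2) + (-2)²Var(W_3) + (3)²Var(W_4)
= (2)²·0.04 + (3)²·784 + (-2)²·196 + (3)²·20.25 = 8022.41
SD(S) = √8022.41 ≈ 89.5679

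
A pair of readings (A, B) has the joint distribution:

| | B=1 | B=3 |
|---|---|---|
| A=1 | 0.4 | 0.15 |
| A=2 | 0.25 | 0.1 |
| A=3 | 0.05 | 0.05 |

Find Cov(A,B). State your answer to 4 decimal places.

0.0700

E[A] = 1.55,  E[B] = 1.6
E[AB] = 2.55
Cov(A,B) = E[AB] − E[A]E[B] = 2.55 − (1.55)(1.6) = 0.07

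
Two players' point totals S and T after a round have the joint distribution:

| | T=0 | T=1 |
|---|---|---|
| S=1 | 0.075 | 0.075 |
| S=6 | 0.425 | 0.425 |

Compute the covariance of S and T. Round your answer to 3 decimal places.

0.000

E[S] = 5.25,  E[T] = 0.5
E[ST] = 2.625
Cov(S,T) = E[ST] − E[S]E[T] = 2.625 − (5.25)(0.5) = 0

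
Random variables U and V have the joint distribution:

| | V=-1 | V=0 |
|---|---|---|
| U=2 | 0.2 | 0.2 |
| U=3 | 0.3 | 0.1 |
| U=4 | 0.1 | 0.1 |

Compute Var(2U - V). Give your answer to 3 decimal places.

E[U] = 2.8,  E[V] = -0.6,  E[UV] = -1.7
Var(U) = 8.4 − (2.8)² = 0.56;  Var(V) = 0.6 − (-0.6)² = 0.24
cov(U,V) = -1.7 − (2.8)(-0.6) = -0.02
Var(2U - V) = (2)²·0.56 + (-1)²·0.24 + 2·(2)·(-1)·-0.02 = 2.56

2.560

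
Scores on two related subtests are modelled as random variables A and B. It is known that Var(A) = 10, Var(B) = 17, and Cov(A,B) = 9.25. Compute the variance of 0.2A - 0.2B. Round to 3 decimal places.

0.340

Var(0.2A - 0.2B) = (0.2)²·Var(A) + (-0.2)²·Var(B) + 2·(0.2)·(-0.2)·Cov(A,B)
= 0.04·10 + 0.04·17 + -0.08·9.25 = 0.34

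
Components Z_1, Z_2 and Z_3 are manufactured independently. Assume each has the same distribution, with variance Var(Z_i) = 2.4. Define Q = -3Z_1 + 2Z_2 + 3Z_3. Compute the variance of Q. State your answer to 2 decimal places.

52.80

By independence, Var(Q) = (-3)²Var(Z_1) + (2)²Var(Z_2) + (3)²Var(Z_3)
= (-3)²·2.4 + (2)²·2.4 + (3)²·2.4 = 52.8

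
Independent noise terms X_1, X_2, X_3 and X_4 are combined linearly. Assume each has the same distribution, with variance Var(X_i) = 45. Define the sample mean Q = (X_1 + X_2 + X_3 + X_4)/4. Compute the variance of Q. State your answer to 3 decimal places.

11.250

By independence, Var(Q) = (0.25)²Var(X_1) + (0.25)²Var(X_2) + (0.25)²Var(X_3) + (0.25)²Var(X_4)
= (0.25)²·45 + (0.25)²·45 + (0.25)²·45 + (0.25)²·45 = 11.25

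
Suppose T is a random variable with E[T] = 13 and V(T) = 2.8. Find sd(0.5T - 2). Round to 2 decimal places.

V(0.5T - 2) = (0.5)²·2.8 = 0.7
sd(0.5T - 2) = √0.7 ≈ 0.84

0.84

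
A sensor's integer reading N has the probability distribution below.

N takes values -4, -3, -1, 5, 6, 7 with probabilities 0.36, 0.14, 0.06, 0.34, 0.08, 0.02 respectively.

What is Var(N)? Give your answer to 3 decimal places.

19.280

E[N] = (-4)(0.36) + (-3)(0.14) + (-1)(0.06) + (5)(0.34) + (6)(0.08) + (7)(0.02) = 0.4
E[N²] = (-4)²(0.36) + (-3)²(0.14) + (-1)²(0.06) + (5)²(0.34) + (6)²(0.08) + (7)²(0.02) = 19.44
Var(N) = E[N²] − (E[N])² = 19.44 − (0.4)² = 19.28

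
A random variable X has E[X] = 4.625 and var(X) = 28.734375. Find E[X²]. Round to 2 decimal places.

50.13

E[X²] = var(X) + (E[X])² = 28.734375 + (4.625)² = 50.125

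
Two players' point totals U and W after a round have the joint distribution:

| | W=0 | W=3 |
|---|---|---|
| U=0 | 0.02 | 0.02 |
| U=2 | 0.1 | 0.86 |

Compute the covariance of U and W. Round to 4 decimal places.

E[U] = 1.92,  E[W] = 2.64
E[UW] = 5.16
cov(U,W) = E[UW] − E[U]E[W] = 5.16 − (1.92)(2.64) = 0.0912

0.0912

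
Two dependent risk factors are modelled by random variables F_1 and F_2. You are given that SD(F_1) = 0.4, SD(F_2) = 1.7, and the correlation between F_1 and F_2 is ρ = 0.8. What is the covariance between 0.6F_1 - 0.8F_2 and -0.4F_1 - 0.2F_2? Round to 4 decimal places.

Var(F_1) = (0.4)² = 0.16;  Var(F_2) = (1.7)² = 2.89
Cov(F_1,F_2) = ρ·SD(F_1)·SD(F_2) = 0.8·0.4·1.7 = 0.544
Cov(0.6F_1 - 0.8F_2, -0.4F_1 - 0.2F_2) = (0.6)(-0.4)Var(F_1) + (-0.8)(-0.2)Var(F_2) + [(0.6)(-0.2) + (-0.8)(-0.4)]Cov(F_1,F_2)
= -0.24·0.16 + 0.16·2.89 + 0.2·0.544 = 0.5328

0.5328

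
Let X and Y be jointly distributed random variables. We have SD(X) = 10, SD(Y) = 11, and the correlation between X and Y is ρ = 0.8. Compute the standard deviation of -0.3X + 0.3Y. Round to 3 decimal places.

Var(X) = (10)² = 100;  Var(Y) = (11)² = 121
Cov(X,Y) = ρ·SD(X)·SD(Y) = 0.8·10·11 = 88
Var(-0.3X + 0.3Y) = (-0.3)²·Var(X) + (0.3)²·Var(Y) + 2·(-0.3)·(0.3)·Cov(X,Y)
= 0.09·100 + 0.09·121 + -0.18·88 = 4.05
SD(-0.3X + 0.3Y) = √4.05 ≈ 2.012

2.012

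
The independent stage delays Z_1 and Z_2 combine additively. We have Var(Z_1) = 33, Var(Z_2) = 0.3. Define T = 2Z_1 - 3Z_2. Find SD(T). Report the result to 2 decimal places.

By independence, Var(T) = (2)²Var(Z_1) + (-3)²Var(Z_2)
= (2)²·33 + (-3)²·0.3 = 134.7
SD(T) = √134.7 ≈ 11.61

11.61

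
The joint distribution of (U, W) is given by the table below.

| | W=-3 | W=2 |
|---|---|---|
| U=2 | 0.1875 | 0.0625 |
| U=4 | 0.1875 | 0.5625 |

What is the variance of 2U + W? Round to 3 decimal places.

12.609

E[U] = 3.5,  E[W] = 0.125,  E[UW] = 1.375
V(U) = 13 − (3.5)² = 0.75;  V(W) = 5.875 − (0.125)² = 5.859375
Cov(U,W) = 1.375 − (3.5)(0.125) = 0.9375
V(2U + W) = (2)²·0.75 + (1)²·5.859375 + 2·(2)·(1)·0.9375 = 12.609375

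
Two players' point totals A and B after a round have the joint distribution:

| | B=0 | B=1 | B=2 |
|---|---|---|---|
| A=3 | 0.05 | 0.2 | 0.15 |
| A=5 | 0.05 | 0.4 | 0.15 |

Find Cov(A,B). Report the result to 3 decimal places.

-0.040

E[A] = 4.2,  E[B] = 1.2
E[AB] = 5
Cov(A,B) = E[AB] − E[A]E[B] = 5 − (4.2)(1.2) = -0.04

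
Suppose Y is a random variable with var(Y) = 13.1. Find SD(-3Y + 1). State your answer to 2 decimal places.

var(-3Y + 1) = (-3)²·13.1 = 117.9
SD(-3Y + 1) = √117.9 ≈ 10.86

10.86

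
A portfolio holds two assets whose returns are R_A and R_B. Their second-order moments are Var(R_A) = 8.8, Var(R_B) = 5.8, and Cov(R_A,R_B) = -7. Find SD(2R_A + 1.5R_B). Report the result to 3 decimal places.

2.500

Var(2R_A + 1.5R_B) = (2)²·Var(R_A) + (1.5)²·Var(R_B) + 2·(2)·(1.5)·Cov(R_A,R_B)
= 4·8.8 + 2.25·5.8 + 6·-7 = 6.25
SD(2R_A + 1.5R_B) = √6.25 ≈ 2.500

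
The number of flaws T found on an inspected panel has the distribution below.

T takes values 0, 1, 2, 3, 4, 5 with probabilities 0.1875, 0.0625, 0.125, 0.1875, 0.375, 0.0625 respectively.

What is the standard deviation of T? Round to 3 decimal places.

E[T] = (0)(0.1875) + (1)(0.0625) + (2)(0.125) + (3)(0.1875) + (4)(0.375) + (5)(0.0625) = 2.6875
E[T²] = (0)²(0.1875) + (1)²(0.0625) + (2)²(0.125) + (3)²(0.1875) + (4)²(0.375) + (5)²(0.0625) = 9.8125
Var(T) = E[T²] − (E[T])² = 9.8125 − (2.6875)² = 2.58984375
sd(T) = √2.58984375 ≈ 1.609

1.609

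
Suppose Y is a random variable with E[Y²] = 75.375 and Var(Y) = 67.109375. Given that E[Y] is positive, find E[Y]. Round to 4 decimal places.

2.8750

(E[Y])² = E[Y²] − Var(Y) = 75.375 − 67.109375 = 8.265625
E[Y] = √8.265625 = 2.875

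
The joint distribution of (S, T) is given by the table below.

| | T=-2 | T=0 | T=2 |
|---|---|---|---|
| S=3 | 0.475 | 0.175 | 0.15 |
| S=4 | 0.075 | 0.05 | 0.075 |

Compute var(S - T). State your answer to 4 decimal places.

E[S] = 3.2,  E[T] = -0.65,  E[ST] = -1.95
var(S) = 10.4 − (3.2)² = 0.16;  var(T) = 3.1 − (-0.65)² = 2.6775
Cov(S,T) = -1.95 − (3.2)(-0.65) = 0.13
var(S - T) = (1)²·0.16 + (-1)²·2.6775 + 2·(1)·(-1)·0.13 = 2.5775

2.5775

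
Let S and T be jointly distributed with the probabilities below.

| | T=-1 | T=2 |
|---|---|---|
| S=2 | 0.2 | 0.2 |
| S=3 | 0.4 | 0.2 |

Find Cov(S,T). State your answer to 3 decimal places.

-0.120

E[S] = 2.6,  E[T] = 0.2
E[ST] = 0.4
Cov(S,T) = E[ST] − E[S]E[T] = 0.4 − (2.6)(0.2) = -0.12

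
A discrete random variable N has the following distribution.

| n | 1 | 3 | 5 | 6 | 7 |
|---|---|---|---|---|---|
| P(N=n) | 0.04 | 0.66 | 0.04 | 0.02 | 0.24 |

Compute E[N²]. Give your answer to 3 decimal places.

19.460

E[N²] = (1)²(0.04) + (3)²(0.66) + (5)²(0.04) + (6)²(0.02) + (7)²(0.24) = 19.46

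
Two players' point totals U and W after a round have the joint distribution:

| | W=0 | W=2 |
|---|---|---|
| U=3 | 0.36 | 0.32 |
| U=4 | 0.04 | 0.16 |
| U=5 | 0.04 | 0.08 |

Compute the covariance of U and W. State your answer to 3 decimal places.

0.147

E[U] = 3.44,  E[W] = 1.12
E[UW] = 4
Cov(U,W) = E[UW] − E[U]E[W] = 4 − (3.44)(1.12) = 0.1472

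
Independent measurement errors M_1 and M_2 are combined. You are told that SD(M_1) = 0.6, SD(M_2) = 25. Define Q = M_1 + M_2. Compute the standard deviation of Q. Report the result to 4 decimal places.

25.0072

Var(M_1) = 0.36, Var(M_2) = 625
By independence, Var(Q) = (1)²Var(M_1) + (1)²Var(M_2)
= (1)²·0.36 + (1)²·625 = 625.36
SD(Q) = √625.36 ≈ 25.0072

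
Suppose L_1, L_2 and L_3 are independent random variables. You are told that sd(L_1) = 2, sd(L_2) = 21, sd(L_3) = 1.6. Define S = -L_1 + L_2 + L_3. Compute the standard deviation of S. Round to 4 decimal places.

21.1556

Var(L_1) = 4, Var(L_2) = 441, Var(L_3) = 2.56
By independence, Var(S) = (-1)²Var(L_1) + (1)²Var(L_2) + (1)²Var(L_3)
= (-1)²·4 + (1)²·441 + (1)²·2.56 = 447.56
sd(S) = √447.56 ≈ 21.1556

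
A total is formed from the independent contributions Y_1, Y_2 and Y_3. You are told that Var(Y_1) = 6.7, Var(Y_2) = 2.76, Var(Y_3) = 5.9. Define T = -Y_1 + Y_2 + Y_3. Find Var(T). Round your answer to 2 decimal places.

15.36

By independence, Var(T) = (-1)²Var(Y_1) + (1)²Var(Y_2) + (1)²Var(Y_3)
= (-1)²·6.7 + (1)²·2.76 + (1)²·5.9 = 15.36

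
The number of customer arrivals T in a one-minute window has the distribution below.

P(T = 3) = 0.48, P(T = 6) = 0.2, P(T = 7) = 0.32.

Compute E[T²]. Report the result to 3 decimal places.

27.200

E[T²] = (3)²(0.48) + (6)²(0.2) + (7)²(0.32) = 27.2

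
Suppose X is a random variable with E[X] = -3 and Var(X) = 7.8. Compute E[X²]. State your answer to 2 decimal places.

E[X²] = Var(X) + (E[X])² = 7.8 + (-3)² = 16.8

16.80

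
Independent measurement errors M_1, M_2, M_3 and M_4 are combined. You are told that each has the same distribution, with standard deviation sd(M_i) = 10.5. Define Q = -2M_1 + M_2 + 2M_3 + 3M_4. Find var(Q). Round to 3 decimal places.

1984.500

var(M_i) = (10.5)² = 110.25
By independence, var(Q) = (-2)²var(M_1) + (1)²var(M_2) + (2)²var(M_3) + (3)²var(M_4)
= (-2)²·110.25 + (1)²·110.25 + (2)²·110.25 + (3)²·110.25 = 1984.5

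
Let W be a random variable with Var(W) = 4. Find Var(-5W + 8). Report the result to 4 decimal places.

Var(-5W + 8) = (-5)²·Var(W) = 25·4 = 100

100.0000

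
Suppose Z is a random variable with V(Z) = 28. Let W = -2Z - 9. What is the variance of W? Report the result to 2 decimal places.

112.00

V(-2Z - 9) = (-2)²·V(Z) = 4·28 = 112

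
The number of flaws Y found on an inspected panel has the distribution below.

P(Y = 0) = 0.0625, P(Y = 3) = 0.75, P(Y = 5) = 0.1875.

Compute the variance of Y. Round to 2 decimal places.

E[Y] = (0)(0.0625) + (3)(0.75) + (5)(0.1875) = 3.1875
E[Y²] = (0)²(0.0625) + (3)²(0.75) + (5)²(0.1875) = 11.4375
V(Y) = E[Y²] − (E[Y])² = 11.4375 − (3.1875)² = 1.27734375

1.28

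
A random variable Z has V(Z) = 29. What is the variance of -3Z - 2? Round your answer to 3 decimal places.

V(-3Z - 2) = (-3)²·V(Z) = 9·29 = 261

261.000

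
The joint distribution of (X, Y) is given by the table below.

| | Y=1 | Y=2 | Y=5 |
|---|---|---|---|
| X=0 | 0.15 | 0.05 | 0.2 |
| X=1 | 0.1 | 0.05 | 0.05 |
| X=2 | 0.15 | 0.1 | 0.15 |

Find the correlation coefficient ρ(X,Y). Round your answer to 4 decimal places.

-0.0915

E[X] = 1,  E[Y] = 2.8
E[XY] = 2.65
Cov(X,Y) = E[XY] − E[X]E[Y] = 2.65 − (1)(2.8) = -0.15
var(X) = 0.8,  var(Y) = 3.36
ρ = -0.15 / √(0.8·3.36) ≈ -0.0915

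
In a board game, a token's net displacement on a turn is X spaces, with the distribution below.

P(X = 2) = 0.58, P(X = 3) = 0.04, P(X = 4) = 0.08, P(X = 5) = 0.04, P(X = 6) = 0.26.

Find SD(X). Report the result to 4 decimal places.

E[X] = (2)(0.58) + (3)(0.04) + (4)(0.08) + (5)(0.04) + (6)(0.26) = 3.36
E[X²] = (2)²(0.58) + (3)²(0.04) + (4)²(0.08) + (5)²(0.04) + (6)²(0.26) = 14.32
Var(X) = E[X²] − (E[X])² = 14.32 − (3.36)² = 3.0304
SD(X) = √3.0304 ≈ 1.7408

1.7408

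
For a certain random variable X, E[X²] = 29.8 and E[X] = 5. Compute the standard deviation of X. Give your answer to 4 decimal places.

2.1909

V(X) = 29.8 − (5)² = 4.8
SD(X) = √4.8 ≈ 2.1909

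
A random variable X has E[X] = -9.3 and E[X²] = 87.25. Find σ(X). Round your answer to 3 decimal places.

0.872

Var(X) = 87.25 − (-9.3)² = 0.76
σ(X) = √0.76 ≈ 0.872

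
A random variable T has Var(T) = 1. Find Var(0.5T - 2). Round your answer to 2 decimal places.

0.25

Var(0.5T - 2) = (0.5)²·Var(T) = 0.25·1 = 0.25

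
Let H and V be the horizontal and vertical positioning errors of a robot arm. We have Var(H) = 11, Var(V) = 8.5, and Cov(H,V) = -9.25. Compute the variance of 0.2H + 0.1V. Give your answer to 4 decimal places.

Var(0.2H + 0.1V) = (0.2)²·Var(H) + (0.1)²·Var(V) + 2·(0.2)·(0.1)·Cov(H,V)
= 0.04·11 + 0.01·8.5 + 0.04·-9.25 = 0.155

0.1550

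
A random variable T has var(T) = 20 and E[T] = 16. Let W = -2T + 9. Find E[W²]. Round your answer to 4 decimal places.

E[-2T + 9] = -2·16 + 9 = -23
var(-2T + 9) = (-2)²·20 = 80
E[W²] = var(W) + (E[W])² = 80 + (-23)² = 609

609.0000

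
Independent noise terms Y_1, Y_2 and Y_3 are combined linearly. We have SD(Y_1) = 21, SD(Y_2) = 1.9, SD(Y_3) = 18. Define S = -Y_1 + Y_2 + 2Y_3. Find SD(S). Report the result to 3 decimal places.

41.721

V(Y_1) = 441, V(Y_2) = 3.61, V(Y_3) = 324
By independence, V(S) = (-1)²V(Y_1) + (1)²V(Y_2) + (2)²V(Y_3)
= (-1)²·441 + (1)²·3.61 + (2)²·324 = 1740.61
SD(S) = √1740.61 ≈ 41.721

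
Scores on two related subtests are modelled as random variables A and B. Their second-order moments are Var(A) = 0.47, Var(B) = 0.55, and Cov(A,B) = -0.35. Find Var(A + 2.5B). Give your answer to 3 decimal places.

Var(A + 2.5B) = (1)²·Var(A) + (2.5)²·Var(B) + 2·(1)·(2.5)·Cov(A,B)
= 1·0.47 + 6.25·0.55 + 5·-0.35 = 2.1575

2.158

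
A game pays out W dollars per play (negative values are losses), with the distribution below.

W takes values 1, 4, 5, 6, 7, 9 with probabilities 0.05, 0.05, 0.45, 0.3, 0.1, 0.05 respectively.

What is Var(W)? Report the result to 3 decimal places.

E[W] = (1)(0.05) + (4)(0.05) + (5)(0.45) + (6)(0.3) + (7)(0.1) + (9)(0.05) = 5.45
E[W²] = (1)²(0.05) + (4)²(0.05) + (5)²(0.45) + (6)²(0.3) + (7)²(0.1) + (9)²(0.05) = 31.85
Var(W) = E[W²] − (E[W])² = 31.85 − (5.45)² = 2.1475

2.148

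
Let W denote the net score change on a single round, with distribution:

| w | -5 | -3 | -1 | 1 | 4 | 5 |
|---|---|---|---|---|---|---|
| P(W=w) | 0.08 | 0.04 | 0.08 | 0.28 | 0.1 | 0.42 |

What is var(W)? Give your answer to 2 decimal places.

E[W] = (-5)(0.08) + (-3)(0.04) + (-1)(0.08) + (1)(0.28) + (4)(0.1) + (5)(0.42) = 2.18
E[W²] = (-5)²(0.08) + (-3)²(0.04) + (-1)²(0.08) + (1)²(0.28) + (4)²(0.1) + (5)²(0.42) = 14.82
var(W) = E[W²] − (E[W])² = 14.82 − (2.18)² = 10.0676

10.07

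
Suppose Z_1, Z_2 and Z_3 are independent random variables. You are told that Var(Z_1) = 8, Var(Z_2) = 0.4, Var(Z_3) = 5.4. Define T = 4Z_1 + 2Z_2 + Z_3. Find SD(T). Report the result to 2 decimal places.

By independence, Var(T) = (4)²Var(Z_1) + (2)²Var(Z_2) + (1)²Var(Z_3)
= (4)²·8 + (2)²·0.4 + (1)²·5.4 = 135
SD(T) = √135 ≈ 11.62

11.62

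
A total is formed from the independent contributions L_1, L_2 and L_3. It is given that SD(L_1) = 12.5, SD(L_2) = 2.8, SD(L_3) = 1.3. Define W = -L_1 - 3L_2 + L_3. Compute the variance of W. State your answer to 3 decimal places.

228.500

Var(L_1) = 156.25, Var(L_2) = 7.84, Var(L_3) = 1.69
By independence, Var(W) = (-1)²Var(L_1) + (-3)²Var(L_2) + (1)²Var(L_3)
= (-1)²·156.25 + (-3)²·7.84 + (1)²·1.69 = 228.5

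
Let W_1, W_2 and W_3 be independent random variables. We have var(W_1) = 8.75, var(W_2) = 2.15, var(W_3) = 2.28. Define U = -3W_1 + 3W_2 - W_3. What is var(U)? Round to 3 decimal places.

By independence, var(U) = (-3)²var(W_1) + (3)²var(W_2) + (-1)²var(W_3)
= (-3)²·8.75 + (3)²·2.15 + (-1)²·2.28 = 100.38

100.380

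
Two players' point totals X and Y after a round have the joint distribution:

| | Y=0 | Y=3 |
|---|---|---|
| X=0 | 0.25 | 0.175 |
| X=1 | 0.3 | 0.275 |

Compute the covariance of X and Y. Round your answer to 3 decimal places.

E[X] = 0.575,  E[Y] = 1.35
E[XY] = 0.825
cov(X,Y) = E[XY] − E[X]E[Y] = 0.825 − (0.575)(1.35) = 0.04875

0.049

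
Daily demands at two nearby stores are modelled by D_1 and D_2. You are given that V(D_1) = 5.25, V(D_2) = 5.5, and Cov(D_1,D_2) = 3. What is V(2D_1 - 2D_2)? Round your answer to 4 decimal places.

V(2D_1 - 2D_2) = (2)²·V(D_1) + (-2)²·V(D_2) + 2·(2)·(-2)·Cov(D_1,D_2)
= 4·5.25 + 4·5.5 + -8·3 = 19

19.0000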